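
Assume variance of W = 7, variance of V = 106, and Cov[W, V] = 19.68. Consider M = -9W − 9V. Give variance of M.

variance of M = 12341.16

variance of M = a²·variance of W + b²·variance of V + 2ab·Cov[W, V] with a = -9, b = -9.
= (-9)²·7 + (-9)²·106 + 2·(-9)·(-9)·19.68
= 567 + 8586 + 3188.16 = 12341.16.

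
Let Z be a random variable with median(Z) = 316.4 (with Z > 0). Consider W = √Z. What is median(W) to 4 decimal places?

√Z is monotone on this domain, so median(W) = √(316.4) ≈ 17.7876.

median(W) = 17.7876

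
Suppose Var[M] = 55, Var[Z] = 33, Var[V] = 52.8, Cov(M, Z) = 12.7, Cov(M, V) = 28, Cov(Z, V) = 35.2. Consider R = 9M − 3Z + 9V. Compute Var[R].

Var[R] = a²·Var[M] + b²·Var[Z] + c²·Var[V] + 2ab·Cov(M, Z) + 2ac·Cov(M, V) + 2bc·Cov(Z, V), with a = 9, b = -3, c = 9.
= 4455 + 297 + 4276.8 + (-685.8) + 4536 + (-1900.8)
= 10978.2.

Var[R] = 10978.2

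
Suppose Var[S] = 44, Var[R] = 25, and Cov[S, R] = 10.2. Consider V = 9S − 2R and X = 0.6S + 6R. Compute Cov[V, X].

By bilinearity, Cov[V, X] = ac·Var[S] + bd·Var[R] + (ad+bc)·Cov[S, R], with a=9, b=-2, c=0.6, d=6.
ac·Var[S] = 9·0.6·44 = 237.6
bd·Var[R] = (-2)·6·25 = -300
(ad+bc)·Cov[S, R] = (52.8)·10.2 = 538.56
Cov[V, X] = 237.6 + (-300) + 538.56 = 476.16.

Cov[V, X] = 476.16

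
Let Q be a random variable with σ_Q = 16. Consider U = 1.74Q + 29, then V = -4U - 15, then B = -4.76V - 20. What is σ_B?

σ_B = 530.0736

σ_U = |1.74|·16 = 27.84.
σ_V = |-4|·27.84 = 111.36.
σ_B = |-4.76|·111.36 = 530.0736.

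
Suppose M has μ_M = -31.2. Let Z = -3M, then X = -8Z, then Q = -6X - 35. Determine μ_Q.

μ_Q = 4457.8

μ_Z = (-3)·(-31.2) = 93.6.
μ_X = (-8)·93.6 = -748.8.
μ_Q = (-6)·(-748.8) + (-35) = 4457.8.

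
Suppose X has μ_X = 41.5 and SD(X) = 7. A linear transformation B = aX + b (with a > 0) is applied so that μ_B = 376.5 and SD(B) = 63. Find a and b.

a = 9, b = 3

SD(B) = a·SD(X) (a > 0), so a = 63/7 = 9.
μ_B = a·μ_X + b, so b = 376.5 − 9·41.5 = 3.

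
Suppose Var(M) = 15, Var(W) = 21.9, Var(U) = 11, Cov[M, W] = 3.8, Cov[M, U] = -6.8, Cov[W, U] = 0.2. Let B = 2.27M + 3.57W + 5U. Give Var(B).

Var(B) = 545.77645

Var(B) = a²·Var(M) + b²·Var(W) + c²·Var(U) + 2ab·Cov[M, W] + 2ac·Cov[M, U] + 2bc·Cov[W, U], with a = 2.27, b = 3.57, c = 5.
= 77.2935 + 279.11331 + 275 + 61.58964 + (-154.36) + 7.14
= 545.77645.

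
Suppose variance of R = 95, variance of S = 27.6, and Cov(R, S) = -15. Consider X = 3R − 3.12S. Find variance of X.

variance of X = a²·variance of R + b²·variance of S + 2ab·Cov(R, S) with a = 3, b = -3.12.
= 3²·95 + (-3.12)²·27.6 + 2·3·(-3.12)·(-15)
= 855 + 268.66944 + 280.8 = 1404.46944.

variance of X = 1404.46944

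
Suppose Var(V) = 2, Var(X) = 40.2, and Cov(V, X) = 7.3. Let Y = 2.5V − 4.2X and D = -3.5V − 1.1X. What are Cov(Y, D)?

Cov(Y, D) = 255.459

By bilinearity, Cov(Y, D) = ac·Var(V) + bd·Var(X) + (ad+bc)·Cov(V, X), with a=2.5, b=-4.2, c=-3.5, d=-1.1.
ac·Var(V) = 2.5·(-3.5)·2 = -17.5
bd·Var(X) = (-4.2)·(-1.1)·40.2 = 185.724
(ad+bc)·Cov(V, X) = (11.95)·7.3 = 87.235
Cov(Y, D) = -17.5 + 185.724 + 87.235 = 255.459.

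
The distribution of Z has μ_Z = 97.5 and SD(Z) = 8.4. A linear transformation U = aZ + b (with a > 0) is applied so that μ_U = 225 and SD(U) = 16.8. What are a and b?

SD(U) = a·SD(Z) (a > 0), so a = 16.8/8.4 = 2.
μ_U = a·μ_Z + b, so b = 225 − 2·97.5 = 30.

a = 2, b = 30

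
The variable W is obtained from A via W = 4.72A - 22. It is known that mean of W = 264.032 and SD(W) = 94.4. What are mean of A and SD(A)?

From W = 4.72A - 22: mean of W = a·mean of A + b, so mean of A = (mean of W − b)/a = (264.032 − (-22))/4.72 = 60.6.
SD(W) = |a|·SD(A), so SD(A) = 94.4/|4.72| = 20.

mean of A = 60.6, SD(A) = 20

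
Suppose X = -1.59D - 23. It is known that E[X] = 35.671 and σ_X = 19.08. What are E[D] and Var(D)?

E[D] = -36.9, Var(D) = 144

From X = -1.59D - 23: E[X] = a·E[D] + b, so E[D] = (E[X] − b)/a = (35.671 − (-23))/(-1.59) = -36.9.
Var(X) = 19.08² = 364.0464.
Var(X) = a²·Var(D), so Var(D) = 364.0464/(-1.59)² = 144.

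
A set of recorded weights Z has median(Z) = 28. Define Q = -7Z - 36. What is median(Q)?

median(Q) = -232

A linear map preserves order up to sign, so median(Q) = a·median(Z) + b = (-7)·28 + (-36) = -232.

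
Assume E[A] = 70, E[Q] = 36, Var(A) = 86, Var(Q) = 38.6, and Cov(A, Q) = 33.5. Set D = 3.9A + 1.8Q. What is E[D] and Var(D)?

E[D] = 3.9·E[A] + 1.8·E[Q] = 3.9·70 + 1.8·36 = 337.8.
Var(D) = a²·Var(A) + b²·Var(Q) + 2ab·Cov(A, Q) with a = 3.9, b = 1.8.
= 3.9²·86 + 1.8²·38.6 + 2·3.9·1.8·33.5
= 1308.06 + 125.064 + 470.34 = 1903.464.

E[D] = 337.8, Var(D) = 1903.464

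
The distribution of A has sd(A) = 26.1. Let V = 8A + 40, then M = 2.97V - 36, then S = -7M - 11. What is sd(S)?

sd(S) = 4340.952

sd(V) = |8|·26.1 = 208.8.
sd(M) = |2.97|·208.8 = 620.136.
sd(S) = |-7|·620.136 = 4340.952.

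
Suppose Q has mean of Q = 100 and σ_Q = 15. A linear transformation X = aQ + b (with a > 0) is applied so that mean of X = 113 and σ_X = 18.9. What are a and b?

a = 1.26, b = -13

σ_X = a·σ_Q (a > 0), so a = 18.9/15 = 1.26.
mean of X = a·mean of Q + b, so b = 113 − 1.26·100 = -13.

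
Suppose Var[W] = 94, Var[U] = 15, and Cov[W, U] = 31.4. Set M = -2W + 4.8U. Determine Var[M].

Var[M] = 118.72

Var[M] = a²·Var[W] + b²·Var[U] + 2ab·Cov[W, U] with a = -2, b = 4.8.
= (-2)²·94 + 4.8²·15 + 2·(-2)·4.8·31.4
= 376 + 345.6 + (-602.88) = 118.72.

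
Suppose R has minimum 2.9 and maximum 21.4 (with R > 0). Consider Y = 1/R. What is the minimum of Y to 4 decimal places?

min(Y) = 0.0467

1/R is decreasing on this domain, so min(Y) comes from max(R) = 21.4: min(Y) = 1/(21.4) ≈ 0.0467.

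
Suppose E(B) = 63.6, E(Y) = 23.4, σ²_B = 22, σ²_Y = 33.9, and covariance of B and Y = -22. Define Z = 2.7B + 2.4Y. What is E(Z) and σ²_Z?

E(Z) = 2.7·E(B) + 2.4·E(Y) = 2.7·63.6 + 2.4·23.4 = 227.88.
σ²_Z = a²·σ²_B + b²·σ²_Y + 2ab·covariance of B and Y with a = 2.7, b = 2.4.
= 2.7²·22 + 2.4²·33.9 + 2·2.7·2.4·(-22)
= 160.38 + 195.264 + (-285.12) = 70.524.

E(Z) = 227.88, σ²_Z = 70.524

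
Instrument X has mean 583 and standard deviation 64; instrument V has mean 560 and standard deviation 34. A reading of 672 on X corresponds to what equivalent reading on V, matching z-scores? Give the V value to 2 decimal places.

V = 607.28

z = (672 − 583)/64 ≈ 1.3906.
V = 560 + z·34 = 560 + (672 − 583)·34/64 ≈ 607.28.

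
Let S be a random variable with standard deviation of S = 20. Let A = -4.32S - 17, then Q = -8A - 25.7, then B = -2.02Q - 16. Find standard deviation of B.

standard deviation of A = |-4.32|·20 = 86.4.
standard deviation of Q = |-8|·86.4 = 691.2.
standard deviation of B = |-2.02|·691.2 = 1396.224.

standard deviation of B = 1396.224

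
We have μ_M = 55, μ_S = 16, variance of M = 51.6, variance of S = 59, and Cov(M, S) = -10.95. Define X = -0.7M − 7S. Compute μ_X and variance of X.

μ_X = (-0.7)·μ_M + (-7)·μ_S = (-0.7)·55 + (-7)·16 = -150.5.
variance of X = a²·variance of M + b²·variance of S + 2ab·Cov(M, S) with a = -0.7, b = -7.
= (-0.7)²·51.6 + (-7)²·59 + 2·(-0.7)·(-7)·(-10.95)
= 25.284 + 2891 + (-107.31) = 2808.974.

μ_X = -150.5, variance of X = 2808.974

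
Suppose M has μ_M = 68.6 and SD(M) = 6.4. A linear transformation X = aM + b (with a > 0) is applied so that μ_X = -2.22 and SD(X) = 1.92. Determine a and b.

a = 0.3, b = -22.8

SD(X) = a·SD(M) (a > 0), so a = 1.92/6.4 = 0.3.
μ_X = a·μ_M + b, so b = -2.22 − 0.3·68.6 = -22.8.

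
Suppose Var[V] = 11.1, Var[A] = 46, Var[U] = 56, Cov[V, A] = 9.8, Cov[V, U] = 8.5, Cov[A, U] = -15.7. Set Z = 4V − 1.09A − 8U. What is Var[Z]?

Var[Z] = 2912.9886

Var[Z] = a²·Var[V] + b²·Var[A] + c²·Var[U] + 2ab·Cov[V, A] + 2ac·Cov[V, U] + 2bc·Cov[A, U], with a = 4, b = -1.09, c = -8.
= 177.6 + 54.6526 + 3584 + (-85.456) + (-544) + (-273.808)
= 2912.9886.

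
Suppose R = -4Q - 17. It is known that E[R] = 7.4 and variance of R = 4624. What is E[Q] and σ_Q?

E[Q] = -6.1, σ_Q = 17

From R = -4Q - 17: E[R] = a·E[Q] + b, so E[Q] = (E[R] − b)/a = (7.4 − (-17))/(-4) = -6.1.
σ_R = √4624 = 68.
σ_R = |a|·σ_Q, so σ_Q = 68/|-4| = 17.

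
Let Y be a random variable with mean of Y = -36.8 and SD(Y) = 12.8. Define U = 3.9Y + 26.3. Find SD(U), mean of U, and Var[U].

SD(U) = 49.92, mean of U = -117.22, Var[U] = 2492.0064

U = 3.9Y + 26.3 is linear with a = 3.9, b = 26.3.
SD(U) = |a|·SD(Y) = |3.9|·12.8 = 49.92.
mean of U = a·mean of Y + b = 3.9·(-36.8) + 26.3 = -117.22.
Var[Y] = 12.8² = 163.84.
Var[U] = a²·Var[Y] = 3.9²·163.84 = 2492.0064 (the additive constant 26.3 does not affect variance).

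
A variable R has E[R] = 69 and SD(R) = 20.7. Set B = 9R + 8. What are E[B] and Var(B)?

E[B] = 629, Var(B) = 34707.69

B = 9R + 8 is linear with a = 9, b = 8.
E[B] = a·E[R] + b = 9·69 + 8 = 629.
Var(R) = 20.7² = 428.49.
Var(B) = a²·Var(R) = 9²·428.49 = 34707.69 (the additive constant 8 does not affect variance).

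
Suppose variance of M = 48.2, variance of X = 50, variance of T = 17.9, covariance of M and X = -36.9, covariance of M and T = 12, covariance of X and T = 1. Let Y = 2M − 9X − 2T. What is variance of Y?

variance of Y = a²·variance of M + b²·variance of X + c²·variance of T + 2ab·covariance of M and X + 2ac·covariance of M and T + 2bc·covariance of X and T, with a = 2, b = -9, c = -2.
= 192.8 + 4050 + 71.6 + 1328.4 + (-96) + 36
= 5582.8.

variance of Y = 5582.8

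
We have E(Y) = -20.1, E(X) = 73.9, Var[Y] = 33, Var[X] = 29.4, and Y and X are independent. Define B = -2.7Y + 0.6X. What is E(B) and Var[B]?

E(B) = 98.61, Var[B] = 251.154

E(B) = (-2.7)·E(Y) + 0.6·E(X) = (-2.7)·(-20.1) + 0.6·73.9 = 98.61.
Var[B] = a²·Var[Y] + b²·Var[X] + 2ab·covariance of Y and X with a = -2.7, b = 0.6.
Independence gives covariance of Y and X = 0.
= (-2.7)²·33 + 0.6²·29.4 + 2·(-2.7)·0.6·0
= 240.57 + 10.584 + 0 = 251.154.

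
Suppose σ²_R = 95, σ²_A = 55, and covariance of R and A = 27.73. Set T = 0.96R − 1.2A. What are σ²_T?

σ²_T = a²·σ²_R + b²·σ²_A + 2ab·covariance of R and A with a = 0.96, b = -1.2.
= 0.96²·95 + (-1.2)²·55 + 2·0.96·(-1.2)·27.73
= 87.552 + 79.2 + (-63.88992) = 102.86208.

σ²_T = 102.86208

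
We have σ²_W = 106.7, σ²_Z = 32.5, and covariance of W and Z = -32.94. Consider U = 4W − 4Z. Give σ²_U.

σ²_U = a²·σ²_W + b²·σ²_Z + 2ab·covariance of W and Z with a = 4, b = -4.
= 4²·106.7 + (-4)²·32.5 + 2·4·(-4)·(-32.94)
= 1707.2 + 520 + 1054.08 = 3281.28.

σ²_U = 3281.28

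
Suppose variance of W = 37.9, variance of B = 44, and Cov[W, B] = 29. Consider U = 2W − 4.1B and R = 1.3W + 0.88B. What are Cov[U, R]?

Cov[U, R] = -163.742

By bilinearity, Cov[U, R] = ac·variance of W + bd·variance of B + (ad+bc)·Cov[W, B], with a=2, b=-4.1, c=1.3, d=0.88.
ac·variance of W = 2·1.3·37.9 = 98.54
bd·variance of B = (-4.1)·0.88·44 = -158.752
(ad+bc)·Cov[W, B] = (-3.57)·29 = -103.53
Cov[U, R] = 98.54 + (-158.752) + (-103.53) = -163.742.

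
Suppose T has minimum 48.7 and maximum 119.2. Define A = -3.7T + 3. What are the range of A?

Range of T = 119.2 − 48.7 = 70.5.
Range(A) = |a|·Range(T) = |-3.7|·70.5 = 260.85.

Range(A) = 260.85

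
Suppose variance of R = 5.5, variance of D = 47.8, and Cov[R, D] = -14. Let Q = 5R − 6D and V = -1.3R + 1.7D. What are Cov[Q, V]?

Cov[Q, V] = -751.51

By bilinearity, Cov[Q, V] = ac·variance of R + bd·variance of D + (ad+bc)·Cov[R, D], with a=5, b=-6, c=-1.3, d=1.7.
ac·variance of R = 5·(-1.3)·5.5 = -35.75
bd·variance of D = (-6)·1.7·47.8 = -487.56
(ad+bc)·Cov[R, D] = (16.3)·(-14) = -228.2
Cov[Q, V] = -35.75 + (-487.56) + (-228.2) = -751.51.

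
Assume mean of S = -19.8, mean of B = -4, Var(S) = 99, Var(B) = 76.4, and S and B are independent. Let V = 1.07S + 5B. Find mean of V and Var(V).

mean of V = 1.07·mean of S + 5·mean of B = 1.07·(-19.8) + 5·(-4) = -41.186.
Var(V) = a²·Var(S) + b²·Var(B) + 2ab·Cov(S, B) with a = 1.07, b = 5.
Independence gives Cov(S, B) = 0.
= 1.07²·99 + 5²·76.4 + 2·1.07·5·0
= 113.3451 + 1910 + 0 = 2023.3451.

mean of V = -41.186, Var(V) = 2023.3451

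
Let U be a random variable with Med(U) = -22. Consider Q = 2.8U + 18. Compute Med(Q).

A linear map preserves order up to sign, so Med(Q) = a·Med(U) + b = 2.8·(-22) + 18 = -43.6.

Med(Q) = -43.6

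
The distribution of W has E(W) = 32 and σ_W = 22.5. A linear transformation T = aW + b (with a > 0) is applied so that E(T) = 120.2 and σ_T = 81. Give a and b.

σ_T = a·σ_W (a > 0), so a = 81/22.5 = 3.6.
E(T) = a·E(W) + b, so b = 120.2 − 3.6·32 = 5.

a = 3.6, b = 5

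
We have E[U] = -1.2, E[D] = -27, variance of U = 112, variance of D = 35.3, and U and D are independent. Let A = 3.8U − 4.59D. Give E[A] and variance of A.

E[A] = 3.8·E[U] + (-4.59)·E[D] = 3.8·(-1.2) + (-4.59)·(-27) = 119.37.
variance of A = a²·variance of U + b²·variance of D + 2ab·covariance of U and D with a = 3.8, b = -4.59.
Independence gives covariance of U and D = 0.
= 3.8²·112 + (-4.59)²·35.3 + 2·3.8·(-4.59)·0
= 1617.28 + 743.70393 + 0 = 2360.98393.

E[A] = 119.37, variance of A = 2360.98393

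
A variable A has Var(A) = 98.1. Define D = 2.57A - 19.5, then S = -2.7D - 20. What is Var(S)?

Var(D) = 2.57²·98.1 = 647.94069.
Var(S) = (-2.7)²·647.94069 = 4723.4876301.

Var(S) = 4723.4876301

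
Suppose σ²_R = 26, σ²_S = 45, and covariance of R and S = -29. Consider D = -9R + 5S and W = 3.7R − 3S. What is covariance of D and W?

By bilinearity, covariance of D and W = ac·σ²_R + bd·σ²_S + (ad+bc)·covariance of R and S, with a=-9, b=5, c=3.7, d=-3.
ac·σ²_R = (-9)·3.7·26 = -865.8
bd·σ²_S = 5·(-3)·45 = -675
(ad+bc)·covariance of R and S = (45.5)·(-29) = -1319.5
covariance of D and W = -865.8 + (-675) + (-1319.5) = -2860.3.

covariance of D and W = -2860.3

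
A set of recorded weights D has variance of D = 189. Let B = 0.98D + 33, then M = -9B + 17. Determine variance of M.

variance of B = 0.98²·189 = 181.5156.
variance of M = (-9)²·181.5156 = 14702.7636.

variance of M = 14702.7636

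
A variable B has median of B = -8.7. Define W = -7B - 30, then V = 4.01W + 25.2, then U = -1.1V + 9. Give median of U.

median of U = -155.0199

median of W = (-7)·(-8.7) + (-30) = 30.9.
median of V = 4.01·30.9 + 25.2 = 149.109.
median of U = (-1.1)·149.109 + 9 = -155.0199.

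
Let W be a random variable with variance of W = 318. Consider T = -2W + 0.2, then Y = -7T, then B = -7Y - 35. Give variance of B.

variance of T = (-2)²·318 = 1272.
variance of Y = (-7)²·1272 = 62328.
variance of B = (-7)²·62328 = 3054072.

variance of B = 3054072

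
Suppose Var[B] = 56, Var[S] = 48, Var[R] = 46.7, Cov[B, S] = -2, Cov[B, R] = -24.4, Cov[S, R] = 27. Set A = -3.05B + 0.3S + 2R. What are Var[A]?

Var[A] = a²·Var[B] + b²·Var[S] + c²·Var[R] + 2ab·Cov[B, S] + 2ac·Cov[B, R] + 2bc·Cov[S, R], with a = -3.05, b = 0.3, c = 2.
= 520.94 + 4.32 + 186.8 + 3.66 + 297.68 + 32.4
= 1045.8.

Var[A] = 1045.8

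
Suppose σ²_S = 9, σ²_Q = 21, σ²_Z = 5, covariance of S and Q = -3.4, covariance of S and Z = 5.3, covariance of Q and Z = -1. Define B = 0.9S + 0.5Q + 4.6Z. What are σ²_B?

σ²_B = a²·σ²_S + b²·σ²_Q + c²·σ²_Z + 2ab·covariance of S and Q + 2ac·covariance of S and Z + 2bc·covariance of Q and Z, with a = 0.9, b = 0.5, c = 4.6.
= 7.29 + 5.25 + 105.8 + (-3.06) + 43.884 + (-4.6)
= 154.564.

σ²_B = 154.564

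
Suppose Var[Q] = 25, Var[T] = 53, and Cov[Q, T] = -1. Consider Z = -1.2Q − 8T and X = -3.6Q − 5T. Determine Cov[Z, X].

By bilinearity, Cov[Z, X] = ac·Var[Q] + bd·Var[T] + (ad+bc)·Cov[Q, T], with a=-1.2, b=-8, c=-3.6, d=-5.
ac·Var[Q] = (-1.2)·(-3.6)·25 = 108
bd·Var[T] = (-8)·(-5)·53 = 2120
(ad+bc)·Cov[Q, T] = (34.8)·(-1) = -34.8
Cov[Z, X] = 108 + 2120 + (-34.8) = 2193.2.

Cov[Z, X] = 2193.2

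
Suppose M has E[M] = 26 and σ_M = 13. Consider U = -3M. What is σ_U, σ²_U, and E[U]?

U = -3M is linear with a = -3, b = 0.
σ_U = |a|·σ_M = |-3|·13 = 39.
σ²_M = 13² = 169.
σ²_U = a²·σ²_M = (-3)²·169 = 1521.
E[U] = a·E[M] + b = (-3)·26 = -78.

σ_U = 39, σ²_U = 1521, E[U] = -78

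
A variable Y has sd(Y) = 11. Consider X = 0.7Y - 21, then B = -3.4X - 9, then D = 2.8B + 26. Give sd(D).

sd(X) = |0.7|·11 = 7.7.
sd(B) = |-3.4|·7.7 = 26.18.
sd(D) = |2.8|·26.18 = 73.304.

sd(D) = 73.304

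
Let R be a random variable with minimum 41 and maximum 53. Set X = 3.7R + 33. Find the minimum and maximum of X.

a = 3.7 > 0, so min(X) = a·min(R)+b = 3.7·41 + 33 = 184.7 and max(X) = 3.7·53 + 33 = 229.1.

min(X) = 184.7, max(X) = 229.1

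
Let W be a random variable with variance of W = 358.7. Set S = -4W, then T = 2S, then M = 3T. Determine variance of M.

variance of S = (-4)²·358.7 = 5739.2.
variance of T = 2²·5739.2 = 22956.8.
variance of M = 3²·22956.8 = 206611.2.

variance of M = 206611.2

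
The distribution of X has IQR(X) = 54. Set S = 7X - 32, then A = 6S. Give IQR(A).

IQR(S) = |7|·54 = 378.
IQR(A) = |6|·378 = 2268.

IQR(A) = 2268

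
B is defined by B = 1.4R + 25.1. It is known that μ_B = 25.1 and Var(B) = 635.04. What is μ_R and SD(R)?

From B = 1.4R + 25.1: μ_B = a·μ_R + b, so μ_R = (μ_B − b)/a = (25.1 − 25.1)/1.4 = 0.
SD(B) = √635.04 = 25.2.
SD(B) = |a|·SD(R), so SD(R) = 25.2/|1.4| = 18.

μ_R = 0, SD(R) = 18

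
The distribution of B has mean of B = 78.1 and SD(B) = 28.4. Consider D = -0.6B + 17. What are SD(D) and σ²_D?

D = -0.6B + 17 is linear with a = -0.6, b = 17.
SD(D) = |a|·SD(B) = |-0.6|·28.4 = 17.04.
σ²_B = 28.4² = 806.56.
σ²_D = a²·σ²_B = (-0.6)²·806.56 = 290.3616 (the additive constant 17 does not affect variance).

SD(D) = 17.04, σ²_D = 290.3616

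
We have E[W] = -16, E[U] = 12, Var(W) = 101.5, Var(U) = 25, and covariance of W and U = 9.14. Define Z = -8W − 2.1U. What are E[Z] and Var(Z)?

E[Z] = (-8)·E[W] + (-2.1)·E[U] = (-8)·(-16) + (-2.1)·12 = 102.8.
Var(Z) = a²·Var(W) + b²·Var(U) + 2ab·covariance of W and U with a = -8, b = -2.1.
= (-8)²·101.5 + (-2.1)²·25 + 2·(-8)·(-2.1)·9.14
= 6496 + 110.25 + 307.104 = 6913.354.

E[Z] = 102.8, Var(Z) = 6913.354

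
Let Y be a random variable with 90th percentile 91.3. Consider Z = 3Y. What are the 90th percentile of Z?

Since a = 3 > 0 the transformation is increasing, so the 90th percentile of Z = a·(P_{90} of Y) + b = 3·91.3 = 273.9.

90th percentile of Z = 273.9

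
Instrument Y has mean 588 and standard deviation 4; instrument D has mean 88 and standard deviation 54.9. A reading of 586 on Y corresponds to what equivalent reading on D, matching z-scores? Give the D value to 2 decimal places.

z = (586 − 588)/4 = -0.5.
D = 88 + z·54.9 = 88 + (586 − 588)·54.9/4 = 60.55.

D = 60.55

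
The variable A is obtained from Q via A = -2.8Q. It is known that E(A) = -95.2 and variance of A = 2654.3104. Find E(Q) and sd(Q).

From A = -2.8Q: E(A) = a·E(Q) + b, so E(Q) = (E(A) − b)/a = (-95.2 − 0)/(-2.8) = 34.
sd(A) = √2654.3104 = 51.52.
sd(A) = |a|·sd(Q), so sd(Q) = 51.52/|-2.8| = 18.4.

E(Q) = 34, sd(Q) = 18.4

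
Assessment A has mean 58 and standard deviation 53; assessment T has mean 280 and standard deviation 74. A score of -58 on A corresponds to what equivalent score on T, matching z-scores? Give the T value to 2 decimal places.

T = 118.04

z = (-58 − 58)/53 ≈ -2.1887.
T = 280 + z·74 = 280 + (-58 − 58)·74/53 ≈ 118.04.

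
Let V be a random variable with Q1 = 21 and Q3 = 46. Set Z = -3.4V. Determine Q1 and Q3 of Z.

a = -3.4 < 0 reverses order: Q1(Z) comes from Q3(V), Q3(Z) from Q1(V).
Q1(Z) = (-3.4)·46 = -156.4; Q3(Z) = (-3.4)·21 = -71.4.

Q1(Z) = -156.4, Q3(Z) = -71.4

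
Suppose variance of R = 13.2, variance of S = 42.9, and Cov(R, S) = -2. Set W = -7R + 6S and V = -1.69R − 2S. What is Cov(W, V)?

Cov(W, V) = -366.364

By bilinearity, Cov(W, V) = ac·variance of R + bd·variance of S + (ad+bc)·Cov(R, S), with a=-7, b=6, c=-1.69, d=-2.
ac·variance of R = (-7)·(-1.69)·13.2 = 156.156
bd·variance of S = 6·(-2)·42.9 = -514.8
(ad+bc)·Cov(R, S) = (3.86)·(-2) = -7.72
Cov(W, V) = 156.156 + (-514.8) + (-7.72) = -366.364.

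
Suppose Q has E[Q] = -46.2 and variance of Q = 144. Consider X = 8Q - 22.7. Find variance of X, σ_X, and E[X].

X = 8Q - 22.7 is linear with a = 8, b = -22.7.
variance of X = a²·variance of Q = 8²·144 = 9216 (the additive constant -22.7 does not affect variance).
σ_Q = √144 = 12.
σ_X = |a|·σ_Q = |8|·12 = 96.
E[X] = a·E[Q] + b = 8·(-46.2) + (-22.7) = -392.3.

variance of X = 9216, σ_X = 96, E[X] = -392.3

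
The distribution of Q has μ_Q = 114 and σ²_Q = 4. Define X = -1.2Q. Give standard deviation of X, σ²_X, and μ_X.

standard deviation of X = 2.4, σ²_X = 5.76, μ_X = -136.8

X = -1.2Q is linear with a = -1.2, b = 0.
standard deviation of Q = √4 = 2.
standard deviation of X = |a|·standard deviation of Q = |-1.2|·2 = 2.4.
σ²_X = a²·σ²_Q = (-1.2)²·4 = 5.76.
μ_X = a·μ_Q + b = (-1.2)·114 = -136.8.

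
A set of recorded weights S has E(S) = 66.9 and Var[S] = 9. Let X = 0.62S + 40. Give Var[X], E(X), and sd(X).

X = 0.62S + 40 is linear with a = 0.62, b = 40.
Var[X] = a²·Var[S] = 0.62²·9 = 3.4596 (the additive constant 40 does not affect variance).
E(X) = a·E(S) + b = 0.62·66.9 + 40 = 81.478.
sd(S) = √9 = 3.
sd(X) = |a|·sd(S) = |0.62|·3 = 1.86.

Var[X] = 3.4596, E(X) = 81.478, sd(X) = 1.86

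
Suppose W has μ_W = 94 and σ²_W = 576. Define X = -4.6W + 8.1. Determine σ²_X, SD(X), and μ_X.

σ²_X = 12188.16, SD(X) = 110.4, μ_X = -424.3

X = -4.6W + 8.1 is linear with a = -4.6, b = 8.1.
σ²_X = a²·σ²_W = (-4.6)²·576 = 12188.16 (the additive constant 8.1 does not affect variance).
SD(W) = √576 = 24.
SD(X) = |a|·SD(W) = |-4.6|·24 = 110.4.
μ_X = a·μ_W + b = (-4.6)·94 + 8.1 = -424.3.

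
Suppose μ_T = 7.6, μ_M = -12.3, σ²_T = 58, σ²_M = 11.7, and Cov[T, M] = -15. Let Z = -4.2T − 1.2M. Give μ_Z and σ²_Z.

μ_Z = (-4.2)·μ_T + (-1.2)·μ_M = (-4.2)·7.6 + (-1.2)·(-12.3) = -17.16.
σ²_Z = a²·σ²_T + b²·σ²_M + 2ab·Cov[T, M] with a = -4.2, b = -1.2.
= (-4.2)²·58 + (-1.2)²·11.7 + 2·(-4.2)·(-1.2)·(-15)
= 1023.12 + 16.848 + (-151.2) = 888.768.

μ_Z = -17.16, σ²_Z = 888.768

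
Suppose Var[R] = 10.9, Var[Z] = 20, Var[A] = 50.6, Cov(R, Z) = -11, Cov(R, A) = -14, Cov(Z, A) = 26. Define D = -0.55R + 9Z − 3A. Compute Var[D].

Var[D] = 737.39725

Var[D] = a²·Var[R] + b²·Var[Z] + c²·Var[A] + 2ab·Cov(R, Z) + 2ac·Cov(R, A) + 2bc·Cov(Z, A), with a = -0.55, b = 9, c = -3.
= 3.29725 + 1620 + 455.4 + 108.9 + (-46.2) + (-1404)
= 737.39725.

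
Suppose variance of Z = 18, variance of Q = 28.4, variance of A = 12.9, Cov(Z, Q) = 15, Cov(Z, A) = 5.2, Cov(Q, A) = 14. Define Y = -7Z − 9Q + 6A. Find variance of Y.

variance of Y = 3588

variance of Y = a²·variance of Z + b²·variance of Q + c²·variance of A + 2ab·Cov(Z, Q) + 2ac·Cov(Z, A) + 2bc·Cov(Q, A), with a = -7, b = -9, c = 6.
= 882 + 2300.4 + 464.4 + 1890 + (-436.8) + (-1512)
= 3588.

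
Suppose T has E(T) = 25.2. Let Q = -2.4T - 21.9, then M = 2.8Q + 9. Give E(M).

E(Q) = (-2.4)·25.2 + (-21.9) = -82.38.
E(M) = 2.8·(-82.38) + 9 = -221.664.

E(M) = -221.664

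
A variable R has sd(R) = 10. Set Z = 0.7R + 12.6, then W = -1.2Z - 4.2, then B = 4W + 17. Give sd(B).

sd(B) = 33.6

sd(Z) = |0.7|·10 = 7.
sd(W) = |-1.2|·7 = 8.4.
sd(B) = |4|·8.4 = 33.6.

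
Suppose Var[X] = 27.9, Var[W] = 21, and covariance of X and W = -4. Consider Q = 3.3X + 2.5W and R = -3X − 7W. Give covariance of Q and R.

covariance of Q and R = -521.31

By bilinearity, covariance of Q and R = ac·Var[X] + bd·Var[W] + (ad+bc)·covariance of X and W, with a=3.3, b=2.5, c=-3, d=-7.
ac·Var[X] = 3.3·(-3)·27.9 = -276.21
bd·Var[W] = 2.5·(-7)·21 = -367.5
(ad+bc)·covariance of X and W = (-30.6)·(-4) = 122.4
covariance of Q and R = -276.21 + (-367.5) + 122.4 = -521.31.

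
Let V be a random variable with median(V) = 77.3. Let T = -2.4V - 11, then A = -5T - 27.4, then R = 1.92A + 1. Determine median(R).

median(R) = 1834.984

median(T) = (-2.4)·77.3 + (-11) = -196.52.
median(A) = (-5)·(-196.52) + (-27.4) = 955.2.
median(R) = 1.92·955.2 + 1 = 1834.984.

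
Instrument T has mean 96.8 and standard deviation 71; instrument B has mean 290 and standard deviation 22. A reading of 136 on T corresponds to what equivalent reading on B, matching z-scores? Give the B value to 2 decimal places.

z = (136 − 96.8)/71 ≈ 0.5521.
B = 290 + z·22 = 290 + (136 − 96.8)·22/71 ≈ 302.15.

B = 302.15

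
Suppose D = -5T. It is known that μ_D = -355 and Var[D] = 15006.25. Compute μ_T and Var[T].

μ_T = 71, Var[T] = 600.25

From D = -5T: μ_D = a·μ_T + b, so μ_T = (μ_D − b)/a = (-355 − 0)/(-5) = 71.
Var[D] = a²·Var[T], so Var[T] = 15006.25/(-5)² = 600.25.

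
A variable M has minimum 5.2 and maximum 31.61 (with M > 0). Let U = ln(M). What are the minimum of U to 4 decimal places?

ln(M) is increasing on this domain, so min(U) comes from min(M) = 5.2: min(U) = ln(5.2) ≈ 1.6487.

min(U) = 1.6487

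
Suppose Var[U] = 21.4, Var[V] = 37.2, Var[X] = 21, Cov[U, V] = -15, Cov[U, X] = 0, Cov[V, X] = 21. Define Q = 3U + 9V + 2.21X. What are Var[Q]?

Var[Q] = 3333.7461

Var[Q] = a²·Var[U] + b²·Var[V] + c²·Var[X] + 2ab·Cov[U, V] + 2ac·Cov[U, X] + 2bc·Cov[V, X], with a = 3, b = 9, c = 2.21.
= 192.6 + 3013.2 + 102.5661 + (-810) + 0 + 835.38
= 3333.7461.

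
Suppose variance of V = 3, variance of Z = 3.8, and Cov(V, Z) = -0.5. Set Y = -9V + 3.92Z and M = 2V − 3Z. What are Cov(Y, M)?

By bilinearity, Cov(Y, M) = ac·variance of V + bd·variance of Z + (ad+bc)·Cov(V, Z), with a=-9, b=3.92, c=2, d=-3.
ac·variance of V = (-9)·2·3 = -54
bd·variance of Z = 3.92·(-3)·3.8 = -44.688
(ad+bc)·Cov(V, Z) = (34.84)·(-0.5) = -17.42
Cov(Y, M) = -54 + (-44.688) + (-17.42) = -116.108.

Cov(Y, M) = -116.108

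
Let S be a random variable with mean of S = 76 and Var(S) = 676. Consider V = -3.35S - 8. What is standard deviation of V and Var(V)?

standard deviation of V = 87.1, Var(V) = 7586.41

V = -3.35S - 8 is linear with a = -3.35, b = -8.
standard deviation of S = √676 = 26.
standard deviation of V = |a|·standard deviation of S = |-3.35|·26 = 87.1.
Var(V) = a²·Var(S) = (-3.35)²·676 = 7586.41 (the additive constant -8 does not affect variance).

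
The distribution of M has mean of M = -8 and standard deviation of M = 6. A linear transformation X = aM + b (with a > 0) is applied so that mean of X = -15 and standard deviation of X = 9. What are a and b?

standard deviation of X = a·standard deviation of M (a > 0), so a = 9/6 = 1.5.
mean of X = a·mean of M + b, so b = -15 − 1.5·(-8) = -3.

a = 1.5, b = -3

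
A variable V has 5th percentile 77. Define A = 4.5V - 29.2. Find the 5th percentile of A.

5th percentile of A = 317.3

Since a = 4.5 > 0 the transformation is increasing, so the 5th percentile of A = a·(P_{5} of V) + b = 4.5·77 + (-29.2) = 317.3.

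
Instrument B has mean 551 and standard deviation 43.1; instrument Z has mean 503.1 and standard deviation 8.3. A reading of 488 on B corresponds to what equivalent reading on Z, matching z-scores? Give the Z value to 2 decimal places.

Z = 490.97

z = (488 − 551)/43.1 ≈ -1.4617.
Z = 503.1 + z·8.3 = 503.1 + (488 − 551)·8.3/43.1 ≈ 490.97.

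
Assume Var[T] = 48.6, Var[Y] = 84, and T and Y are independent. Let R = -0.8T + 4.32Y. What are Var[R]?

Var[R] = a²·Var[T] + b²·Var[Y] + 2ab·Cov(T, Y) with a = -0.8, b = 4.32.
Independence gives Cov(T, Y) = 0.
= (-0.8)²·48.6 + 4.32²·84 + 2·(-0.8)·4.32·0
= 31.104 + 1567.6416 + 0 = 1598.7456.

Var[R] = 1598.7456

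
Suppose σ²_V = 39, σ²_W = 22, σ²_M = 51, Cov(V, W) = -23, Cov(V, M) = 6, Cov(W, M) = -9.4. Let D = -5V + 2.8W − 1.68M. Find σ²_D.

σ²_D = a²·σ²_V + b²·σ²_W + c²·σ²_M + 2ab·Cov(V, W) + 2ac·Cov(V, M) + 2bc·Cov(W, M), with a = -5, b = 2.8, c = -1.68.
= 975 + 172.48 + 143.9424 + 644 + 100.8 + 88.4352
= 2124.6576.

σ²_D = 2124.6576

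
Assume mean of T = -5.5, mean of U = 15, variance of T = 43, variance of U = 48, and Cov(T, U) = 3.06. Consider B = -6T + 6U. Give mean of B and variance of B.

mean of B = 123, variance of B = 3055.68

mean of B = (-6)·mean of T + 6·mean of U = (-6)·(-5.5) + 6·15 = 123.
variance of B = a²·variance of T + b²·variance of U + 2ab·Cov(T, U) with a = -6, b = 6.
= (-6)²·43 + 6²·48 + 2·(-6)·6·3.06
= 1548 + 1728 + (-220.32) = 3055.68.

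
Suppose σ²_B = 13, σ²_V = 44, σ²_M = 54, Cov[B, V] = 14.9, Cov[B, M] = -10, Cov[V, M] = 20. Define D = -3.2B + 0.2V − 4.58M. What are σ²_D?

σ²_D = a²·σ²_B + b²·σ²_V + c²·σ²_M + 2ab·Cov[B, V] + 2ac·Cov[B, M] + 2bc·Cov[V, M], with a = -3.2, b = 0.2, c = -4.58.
= 133.12 + 1.76 + 1132.7256 + (-19.072) + (-293.12) + (-36.64)
= 918.7736.

σ²_D = 918.7736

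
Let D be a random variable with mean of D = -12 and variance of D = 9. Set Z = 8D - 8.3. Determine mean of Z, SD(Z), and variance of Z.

mean of Z = -104.3, SD(Z) = 24, variance of Z = 576

Z = 8D - 8.3 is linear with a = 8, b = -8.3.
mean of Z = a·mean of D + b = 8·(-12) + (-8.3) = -104.3.
SD(D) = √9 = 3.
SD(Z) = |a|·SD(D) = |8|·3 = 24.
variance of Z = a²·variance of D = 8²·9 = 576 (the additive constant -8.3 does not affect variance).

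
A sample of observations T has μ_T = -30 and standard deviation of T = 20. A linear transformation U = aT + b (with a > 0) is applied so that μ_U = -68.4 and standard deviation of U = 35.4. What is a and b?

standard deviation of U = a·standard deviation of T (a > 0), so a = 35.4/20 = 1.77.
μ_U = a·μ_T + b, so b = -68.4 − 1.77·(-30) = -15.3.

a = 1.77, b = -15.3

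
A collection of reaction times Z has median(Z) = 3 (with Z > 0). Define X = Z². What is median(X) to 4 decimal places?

Z² is monotone on this domain, so median(X) = square(3) = 9.

median(X) = 9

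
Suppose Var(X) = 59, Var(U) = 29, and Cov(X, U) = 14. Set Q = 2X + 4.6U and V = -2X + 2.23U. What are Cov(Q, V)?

By bilinearity, Cov(Q, V) = ac·Var(X) + bd·Var(U) + (ad+bc)·Cov(X, U), with a=2, b=4.6, c=-2, d=2.23.
ac·Var(X) = 2·(-2)·59 = -236
bd·Var(U) = 4.6·2.23·29 = 297.482
(ad+bc)·Cov(X, U) = (-4.74)·14 = -66.36
Cov(Q, V) = -236 + 297.482 + (-66.36) = -4.878.

Cov(Q, V) = -4.878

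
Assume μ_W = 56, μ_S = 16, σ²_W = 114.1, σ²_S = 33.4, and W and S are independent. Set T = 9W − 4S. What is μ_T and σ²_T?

μ_T = 440, σ²_T = 9776.5

μ_T = 9·μ_W + (-4)·μ_S = 9·56 + (-4)·16 = 440.
σ²_T = a²·σ²_W + b²·σ²_S + 2ab·covariance of W and S with a = 9, b = -4.
Independence gives covariance of W and S = 0.
= 9²·114.1 + (-4)²·33.4 + 2·9·(-4)·0
= 9242.1 + 534.4 + 0 = 9776.5.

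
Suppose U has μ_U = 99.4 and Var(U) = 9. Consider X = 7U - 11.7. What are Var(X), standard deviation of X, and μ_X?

X = 7U - 11.7 is linear with a = 7, b = -11.7.
Var(X) = a²·Var(U) = 7²·9 = 441 (the additive constant -11.7 does not affect variance).
standard deviation of U = √9 = 3.
standard deviation of X = |a|·standard deviation of U = |7|·3 = 21.
μ_X = a·μ_U + b = 7·99.4 + (-11.7) = 684.1.

Var(X) = 441, standard deviation of X = 21, μ_X = 684.1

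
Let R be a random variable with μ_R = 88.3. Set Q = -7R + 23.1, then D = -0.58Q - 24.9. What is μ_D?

μ_Q = (-7)·88.3 + 23.1 = -595.
μ_D = (-0.58)·(-595) + (-24.9) = 320.2.

μ_D = 320.2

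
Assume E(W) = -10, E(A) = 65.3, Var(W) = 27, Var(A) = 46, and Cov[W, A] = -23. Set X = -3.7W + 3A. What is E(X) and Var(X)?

E(X) = (-3.7)·E(W) + 3·E(A) = (-3.7)·(-10) + 3·65.3 = 232.9.
Var(X) = a²·Var(W) + b²·Var(A) + 2ab·Cov[W, A] with a = -3.7, b = 3.
= (-3.7)²·27 + 3²·46 + 2·(-3.7)·3·(-23)
= 369.63 + 414 + 510.6 = 1294.23.

E(X) = 232.9, Var(X) = 1294.23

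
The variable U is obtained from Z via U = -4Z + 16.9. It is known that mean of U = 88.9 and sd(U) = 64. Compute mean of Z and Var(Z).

From U = -4Z + 16.9: mean of U = a·mean of Z + b, so mean of Z = (mean of U − b)/a = (88.9 − 16.9)/(-4) = -18.
Var(U) = 64² = 4096.
Var(U) = a²·Var(Z), so Var(Z) = 4096/(-4)² = 256.

mean of Z = -18, Var(Z) = 256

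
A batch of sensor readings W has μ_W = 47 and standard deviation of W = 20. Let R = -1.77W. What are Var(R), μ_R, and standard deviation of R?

Var(R) = 1253.16, μ_R = -83.19, standard deviation of R = 35.4

R = -1.77W is linear with a = -1.77, b = 0.
Var(W) = 20² = 400.
Var(R) = a²·Var(W) = (-1.77)²·400 = 1253.16.
μ_R = a·μ_W + b = (-1.77)·47 = -83.19.
standard deviation of R = |a|·standard deviation of W = |-1.77|·20 = 35.4.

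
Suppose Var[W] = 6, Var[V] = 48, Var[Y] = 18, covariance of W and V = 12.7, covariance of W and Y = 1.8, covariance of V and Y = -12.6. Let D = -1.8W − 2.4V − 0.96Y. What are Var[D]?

Var[D] = a²·Var[W] + b²·Var[V] + c²·Var[Y] + 2ab·covariance of W and V + 2ac·covariance of W and Y + 2bc·covariance of V and Y, with a = -1.8, b = -2.4, c = -0.96.
= 19.44 + 276.48 + 16.5888 + 109.728 + 6.2208 + (-58.0608)
= 370.3968.

Var[D] = 370.3968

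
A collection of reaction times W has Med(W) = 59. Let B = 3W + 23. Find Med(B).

Med(B) = 200

A linear map preserves order up to sign, so Med(B) = a·Med(W) + b = 3·59 + 23 = 200.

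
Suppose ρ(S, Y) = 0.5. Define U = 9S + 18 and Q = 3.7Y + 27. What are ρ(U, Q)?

Linear rescalings preserve correlation up to sign; here the slopes 9 and 3.7 have the same sign, so ρ(U, Q) = ρ(S, Y) = 0.5.

ρ(U, Q) = 0.5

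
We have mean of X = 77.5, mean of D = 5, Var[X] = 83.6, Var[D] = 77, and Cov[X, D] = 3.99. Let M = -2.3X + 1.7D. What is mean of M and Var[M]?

mean of M = -169.75, Var[M] = 633.5722

mean of M = (-2.3)·mean of X + 1.7·mean of D = (-2.3)·77.5 + 1.7·5 = -169.75.
Var[M] = a²·Var[X] + b²·Var[D] + 2ab·Cov[X, D] with a = -2.3, b = 1.7.
= (-2.3)²·83.6 + 1.7²·77 + 2·(-2.3)·1.7·3.99
= 442.244 + 222.53 + (-31.2018) = 633.5722.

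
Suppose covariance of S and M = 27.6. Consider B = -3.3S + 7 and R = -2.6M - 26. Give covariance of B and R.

covariance of B and R = a·c·covariance of S and M = (-3.3)·(-2.6)·27.6 = 236.808. Additive constants drop out.

covariance of B and R = 236.808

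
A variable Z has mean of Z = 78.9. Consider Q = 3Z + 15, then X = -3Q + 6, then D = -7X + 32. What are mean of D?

mean of D = 5275.7

mean of Q = 3·78.9 + 15 = 251.7.
mean of X = (-3)·251.7 + 6 = -749.1.
mean of D = (-7)·(-749.1) + 32 = 5275.7.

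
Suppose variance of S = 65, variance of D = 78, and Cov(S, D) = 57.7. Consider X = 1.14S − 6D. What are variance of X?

variance of X = 2103.138

variance of X = a²·variance of S + b²·variance of D + 2ab·Cov(S, D) with a = 1.14, b = -6.
= 1.14²·65 + (-6)²·78 + 2·1.14·(-6)·57.7
= 84.474 + 2808 + (-789.336) = 2103.138.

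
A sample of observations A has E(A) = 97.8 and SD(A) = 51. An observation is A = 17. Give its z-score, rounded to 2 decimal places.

z = (A − E(A)) / SD(A) = (17 − 97.8) / 51 ≈ -1.58.

z = -1.58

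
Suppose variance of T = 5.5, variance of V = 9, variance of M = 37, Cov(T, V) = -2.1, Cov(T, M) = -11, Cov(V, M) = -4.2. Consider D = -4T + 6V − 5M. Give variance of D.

variance of D = 1249.8

variance of D = a²·variance of T + b²·variance of V + c²·variance of M + 2ab·Cov(T, V) + 2ac·Cov(T, M) + 2bc·Cov(V, M), with a = -4, b = 6, c = -5.
= 88 + 324 + 925 + 100.8 + (-440) + 252
= 1249.8.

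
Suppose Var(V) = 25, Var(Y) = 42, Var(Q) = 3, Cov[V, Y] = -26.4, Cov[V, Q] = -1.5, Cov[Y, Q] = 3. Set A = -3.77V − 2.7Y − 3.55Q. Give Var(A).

Var(A) = 179.2183

Var(A) = a²·Var(V) + b²·Var(Y) + c²·Var(Q) + 2ab·Cov[V, Y] + 2ac·Cov[V, Q] + 2bc·Cov[Y, Q], with a = -3.77, b = -2.7, c = -3.55.
= 355.3225 + 306.18 + 37.8075 + (-537.4512) + (-40.1505) + 57.51
= 179.2183.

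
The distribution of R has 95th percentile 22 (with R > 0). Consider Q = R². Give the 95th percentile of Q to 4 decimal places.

R² is increasing, so P_{95}(Q) = g(P_{95}(R)) = 484.

95th percentile of Q = 484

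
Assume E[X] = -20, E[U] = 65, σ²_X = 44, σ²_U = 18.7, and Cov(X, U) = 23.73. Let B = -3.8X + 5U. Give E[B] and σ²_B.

E[B] = (-3.8)·E[X] + 5·E[U] = (-3.8)·(-20) + 5·65 = 401.
σ²_B = a²·σ²_X + b²·σ²_U + 2ab·Cov(X, U) with a = -3.8, b = 5.
= (-3.8)²·44 + 5²·18.7 + 2·(-3.8)·5·23.73
= 635.36 + 467.5 + (-901.74) = 201.12.

E[B] = 401, σ²_B = 201.12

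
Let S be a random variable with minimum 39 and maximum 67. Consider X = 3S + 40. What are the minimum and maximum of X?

a = 3 > 0, so min(X) = a·min(S)+b = 3·39 + 40 = 157 and max(X) = 3·67 + 40 = 241.

min(X) = 157, max(X) = 241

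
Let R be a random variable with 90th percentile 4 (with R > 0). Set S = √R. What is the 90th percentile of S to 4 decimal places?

√R is increasing, so P_{90}(S) = g(P_{90}(R)) = 2.

90th percentile of S = 2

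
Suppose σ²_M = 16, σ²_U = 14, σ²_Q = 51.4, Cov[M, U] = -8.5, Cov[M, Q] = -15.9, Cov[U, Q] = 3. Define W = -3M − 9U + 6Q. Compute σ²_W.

σ²_W = 2917.8

σ²_W = a²·σ²_M + b²·σ²_U + c²·σ²_Q + 2ab·Cov[M, U] + 2ac·Cov[M, Q] + 2bc·Cov[U, Q], with a = -3, b = -9, c = 6.
= 144 + 1134 + 1850.4 + (-459) + 572.4 + (-324)
= 2917.8.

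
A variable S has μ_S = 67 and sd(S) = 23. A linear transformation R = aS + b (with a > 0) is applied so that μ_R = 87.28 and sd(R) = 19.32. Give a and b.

a = 0.84, b = 31

sd(R) = a·sd(S) (a > 0), so a = 19.32/23 = 0.84.
μ_R = a·μ_S + b, so b = 87.28 − 0.84·67 = 31.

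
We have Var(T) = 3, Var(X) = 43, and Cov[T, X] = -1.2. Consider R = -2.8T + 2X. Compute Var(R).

Var(R) = a²·Var(T) + b²·Var(X) + 2ab·Cov[T, X] with a = -2.8, b = 2.
= (-2.8)²·3 + 2²·43 + 2·(-2.8)·2·(-1.2)
= 23.52 + 172 + 13.44 = 208.96.

Var(R) = 208.96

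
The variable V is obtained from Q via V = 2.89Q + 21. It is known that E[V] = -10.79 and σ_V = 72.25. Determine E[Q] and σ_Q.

From V = 2.89Q + 21: E[V] = a·E[Q] + b, so E[Q] = (E[V] − b)/a = (-10.79 − 21)/2.89 = -11.
σ_V = |a|·σ_Q, so σ_Q = 72.25/|2.89| = 25.

E[Q] = -11, σ_Q = 25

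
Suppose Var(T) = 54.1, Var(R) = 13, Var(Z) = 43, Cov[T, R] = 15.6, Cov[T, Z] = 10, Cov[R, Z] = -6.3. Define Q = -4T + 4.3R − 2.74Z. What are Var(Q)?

Var(Q) = 1259.81

Var(Q) = a²·Var(T) + b²·Var(R) + c²·Var(Z) + 2ab·Cov[T, R] + 2ac·Cov[T, Z] + 2bc·Cov[R, Z], with a = -4, b = 4.3, c = -2.74.
= 865.6 + 240.37 + 322.8268 + (-536.64) + 219.2 + 148.4532
= 1259.81.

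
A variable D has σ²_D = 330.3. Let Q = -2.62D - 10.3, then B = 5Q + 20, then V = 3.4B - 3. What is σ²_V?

σ²_V = 655252.97148

σ²_Q = (-2.62)²·330.3 = 2267.31132.
σ²_B = 5²·2267.31132 = 56682.783.
σ²_V = 3.4²·56682.783 = 655252.97148.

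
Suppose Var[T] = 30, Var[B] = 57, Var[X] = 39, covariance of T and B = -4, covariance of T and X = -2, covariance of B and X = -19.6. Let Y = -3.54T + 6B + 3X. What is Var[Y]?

Var[Y] = a²·Var[T] + b²·Var[B] + c²·Var[X] + 2ab·covariance of T and B + 2ac·covariance of T and X + 2bc·covariance of B and X, with a = -3.54, b = 6, c = 3.
= 375.948 + 2052 + 351 + 169.92 + 42.48 + (-705.6)
= 2285.748.

Var[Y] = 2285.748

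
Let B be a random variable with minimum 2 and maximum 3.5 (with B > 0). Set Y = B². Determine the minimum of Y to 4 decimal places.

min(Y) = 4

B² is increasing on this domain, so min(Y) comes from min(B) = 2: min(Y) = square(2) = 4.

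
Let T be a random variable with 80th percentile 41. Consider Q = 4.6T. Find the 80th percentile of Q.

80th percentile of Q = 188.6

Since a = 4.6 > 0 the transformation is increasing, so the 80th percentile of Q = a·(P_{80} of T) + b = 4.6·41 = 188.6.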